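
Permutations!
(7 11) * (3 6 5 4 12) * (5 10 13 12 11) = [0, 1, 2, 6, 11, 4, 10, 5, 8, 9, 13, 7, 3, 12] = (3 6 10 13 12)(4 11 7 5)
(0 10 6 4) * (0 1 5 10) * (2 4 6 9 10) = (1 5 2 4)(9 10) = [0, 5, 4, 3, 1, 2, 6, 7, 8, 10, 9]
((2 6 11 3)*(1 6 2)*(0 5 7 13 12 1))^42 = ((0 5 7 13 12 1 6 11 3))^42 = (0 6 13)(1 7 3)(5 11 12)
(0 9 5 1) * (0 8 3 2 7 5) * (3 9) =[3, 8, 7, 2, 4, 1, 6, 5, 9, 0] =(0 3 2 7 5 1 8 9)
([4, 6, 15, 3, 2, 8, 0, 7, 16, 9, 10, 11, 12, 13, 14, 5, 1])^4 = [5, 2, 16, 3, 8, 6, 15, 7, 0, 9, 10, 11, 12, 13, 14, 1, 4]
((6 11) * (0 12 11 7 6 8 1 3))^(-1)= ((0 12 11 8 1 3)(6 7))^(-1)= (0 3 1 8 11 12)(6 7)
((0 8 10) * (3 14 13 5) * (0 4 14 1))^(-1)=((0 8 10 4 14 13 5 3 1))^(-1)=(0 1 3 5 13 14 4 10 8)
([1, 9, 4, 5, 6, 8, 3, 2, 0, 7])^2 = [9, 7, 6, 8, 3, 0, 5, 4, 1, 2]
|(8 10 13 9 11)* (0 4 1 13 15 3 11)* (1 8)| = 10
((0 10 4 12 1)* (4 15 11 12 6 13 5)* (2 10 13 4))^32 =((0 13 5 2 10 15 11 12 1)(4 6))^32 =(0 15 13 11 5 12 2 1 10)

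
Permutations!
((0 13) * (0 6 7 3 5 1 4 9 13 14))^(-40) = ((0 14)(1 4 9 13 6 7 3 5))^(-40) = (14)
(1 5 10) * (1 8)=(1 5 10 8)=[0, 5, 2, 3, 4, 10, 6, 7, 1, 9, 8]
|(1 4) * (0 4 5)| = 4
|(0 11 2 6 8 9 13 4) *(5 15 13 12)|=|(0 11 2 6 8 9 12 5 15 13 4)|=11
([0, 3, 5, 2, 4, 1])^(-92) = (5)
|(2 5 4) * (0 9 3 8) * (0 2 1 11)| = |(0 9 3 8 2 5 4 1 11)| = 9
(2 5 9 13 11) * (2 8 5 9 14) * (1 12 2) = (1 12 2 9 13 11 8 5 14) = [0, 12, 9, 3, 4, 14, 6, 7, 5, 13, 10, 8, 2, 11, 1]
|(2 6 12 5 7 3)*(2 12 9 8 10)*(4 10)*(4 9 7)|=|(2 6 7 3 12 5 4 10)(8 9)|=8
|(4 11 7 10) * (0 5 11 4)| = |(0 5 11 7 10)| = 5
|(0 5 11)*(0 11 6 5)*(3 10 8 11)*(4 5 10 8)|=12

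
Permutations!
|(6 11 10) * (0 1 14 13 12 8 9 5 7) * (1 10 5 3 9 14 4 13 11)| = |(0 10 6 1 4 13 12 8 14 11 5 7)(3 9)| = 12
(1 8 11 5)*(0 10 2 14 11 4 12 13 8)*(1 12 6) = [10, 0, 14, 3, 6, 12, 1, 7, 4, 9, 2, 5, 13, 8, 11] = (0 10 2 14 11 5 12 13 8 4 6 1)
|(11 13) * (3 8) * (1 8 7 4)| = |(1 8 3 7 4)(11 13)| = 10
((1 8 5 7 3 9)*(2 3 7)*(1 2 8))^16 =((2 3 9)(5 8))^16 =(2 3 9)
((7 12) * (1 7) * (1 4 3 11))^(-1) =((1 7 12 4 3 11))^(-1) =(1 11 3 4 12 7)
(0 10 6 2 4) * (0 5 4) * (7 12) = (0 10 6 2)(4 5)(7 12) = [10, 1, 0, 3, 5, 4, 2, 12, 8, 9, 6, 11, 7]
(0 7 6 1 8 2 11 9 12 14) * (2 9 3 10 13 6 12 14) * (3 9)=(0 7 12 2 11 9 14)(1 8 3 10 13 6)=[7, 8, 11, 10, 4, 5, 1, 12, 3, 14, 13, 9, 2, 6, 0]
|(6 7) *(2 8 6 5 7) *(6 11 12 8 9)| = 6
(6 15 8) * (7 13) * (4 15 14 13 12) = (4 15 8 6 14 13 7 12) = [0, 1, 2, 3, 15, 5, 14, 12, 6, 9, 10, 11, 4, 7, 13, 8]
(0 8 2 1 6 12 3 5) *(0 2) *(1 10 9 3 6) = (0 8)(2 10 9 3 5)(6 12) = [8, 1, 10, 5, 4, 2, 12, 7, 0, 3, 9, 11, 6]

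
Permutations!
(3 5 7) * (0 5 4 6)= [5, 1, 2, 4, 6, 7, 0, 3]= (0 5 7 3 4 6)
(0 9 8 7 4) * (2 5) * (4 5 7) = (0 9 8 4)(2 7 5) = [9, 1, 7, 3, 0, 2, 6, 5, 4, 8]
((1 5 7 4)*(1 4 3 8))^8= (1 3 5 8 7)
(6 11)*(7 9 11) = (6 7 9 11) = [0, 1, 2, 3, 4, 5, 7, 9, 8, 11, 10, 6]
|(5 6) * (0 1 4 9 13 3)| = |(0 1 4 9 13 3)(5 6)| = 6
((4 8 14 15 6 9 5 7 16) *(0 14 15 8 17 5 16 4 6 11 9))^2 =(0 8 11 16)(4 5)(6 14 15 9)(7 17)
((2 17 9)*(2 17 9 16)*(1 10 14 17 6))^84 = ((1 10 14 17 16 2 9 6))^84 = (1 16)(2 10)(6 17)(9 14)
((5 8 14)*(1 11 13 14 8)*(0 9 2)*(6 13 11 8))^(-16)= (0 2 9)(1 6 14)(5 8 13)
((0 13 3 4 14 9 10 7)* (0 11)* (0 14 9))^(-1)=(0 14 11 7 10 9 4 3 13)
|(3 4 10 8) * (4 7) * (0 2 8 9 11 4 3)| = 12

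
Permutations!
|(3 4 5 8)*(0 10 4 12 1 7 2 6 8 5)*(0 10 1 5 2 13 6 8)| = |(0 1 7 13 6)(2 8 3 12 5)(4 10)| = 10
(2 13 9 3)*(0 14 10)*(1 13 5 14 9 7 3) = (0 9 1 13 7 3 2 5 14 10) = [9, 13, 5, 2, 4, 14, 6, 3, 8, 1, 0, 11, 12, 7, 10]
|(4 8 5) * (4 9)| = |(4 8 5 9)| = 4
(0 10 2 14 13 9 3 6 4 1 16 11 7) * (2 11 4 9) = (0 10 11 7)(1 16 4)(2 14 13)(3 6 9) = [10, 16, 14, 6, 1, 5, 9, 0, 8, 3, 11, 7, 12, 2, 13, 15, 4]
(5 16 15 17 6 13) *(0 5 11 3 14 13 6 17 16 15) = (17)(0 5 15 16)(3 14 13 11) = [5, 1, 2, 14, 4, 15, 6, 7, 8, 9, 10, 3, 12, 11, 13, 16, 0, 17]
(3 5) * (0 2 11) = (0 2 11)(3 5) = [2, 1, 11, 5, 4, 3, 6, 7, 8, 9, 10, 0]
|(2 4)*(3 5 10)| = 6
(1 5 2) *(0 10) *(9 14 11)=(0 10)(1 5 2)(9 14 11)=[10, 5, 1, 3, 4, 2, 6, 7, 8, 14, 0, 9, 12, 13, 11]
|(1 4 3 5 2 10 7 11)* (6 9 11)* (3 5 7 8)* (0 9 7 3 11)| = 14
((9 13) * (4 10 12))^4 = ((4 10 12)(9 13))^4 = (13)(4 10 12)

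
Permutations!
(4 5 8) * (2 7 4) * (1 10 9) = (1 10 9)(2 7 4 5 8) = [0, 10, 7, 3, 5, 8, 6, 4, 2, 1, 9]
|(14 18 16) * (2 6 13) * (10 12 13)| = |(2 6 10 12 13)(14 18 16)| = 15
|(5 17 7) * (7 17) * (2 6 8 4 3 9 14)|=|(17)(2 6 8 4 3 9 14)(5 7)|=14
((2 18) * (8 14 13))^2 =(18)(8 13 14) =((2 18)(8 14 13))^2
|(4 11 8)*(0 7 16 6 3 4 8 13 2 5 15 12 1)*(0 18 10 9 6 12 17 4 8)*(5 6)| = 18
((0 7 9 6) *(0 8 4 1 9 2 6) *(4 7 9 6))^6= (9)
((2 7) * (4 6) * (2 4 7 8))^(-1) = ((2 8)(4 6 7))^(-1) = (2 8)(4 7 6)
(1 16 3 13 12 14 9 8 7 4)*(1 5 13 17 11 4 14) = (1 16 3 17 11 4 5 13 12)(7 14 9 8) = [0, 16, 2, 17, 5, 13, 6, 14, 7, 8, 10, 4, 1, 12, 9, 15, 3, 11]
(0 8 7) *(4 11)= (0 8 7)(4 11)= [8, 1, 2, 3, 11, 5, 6, 0, 7, 9, 10, 4]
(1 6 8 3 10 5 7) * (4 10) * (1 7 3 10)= [0, 6, 2, 4, 1, 3, 8, 7, 10, 9, 5]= (1 6 8 10 5 3 4)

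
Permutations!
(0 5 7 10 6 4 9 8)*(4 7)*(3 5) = [3, 1, 2, 5, 9, 4, 7, 10, 0, 8, 6] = (0 3 5 4 9 8)(6 7 10)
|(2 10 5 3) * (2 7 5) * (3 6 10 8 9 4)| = |(2 8 9 4 3 7 5 6 10)| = 9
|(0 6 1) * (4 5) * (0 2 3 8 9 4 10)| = 10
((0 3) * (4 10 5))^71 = (0 3)(4 5 10)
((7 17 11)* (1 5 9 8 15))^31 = ((1 5 9 8 15)(7 17 11))^31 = (1 5 9 8 15)(7 17 11)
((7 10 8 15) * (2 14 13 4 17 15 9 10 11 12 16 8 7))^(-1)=((2 14 13 4 17 15)(7 11 12 16 8 9 10))^(-1)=(2 15 17 4 13 14)(7 10 9 8 16 12 11)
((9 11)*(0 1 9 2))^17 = ((0 1 9 11 2))^17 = (0 9 2 1 11)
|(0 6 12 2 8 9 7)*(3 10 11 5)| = 28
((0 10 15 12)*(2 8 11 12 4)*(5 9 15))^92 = (0 5 15 2 11)(4 8 12 10 9) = ((0 10 5 9 15 4 2 8 11 12))^92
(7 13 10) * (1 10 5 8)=(1 10 7 13 5 8)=[0, 10, 2, 3, 4, 8, 6, 13, 1, 9, 7, 11, 12, 5]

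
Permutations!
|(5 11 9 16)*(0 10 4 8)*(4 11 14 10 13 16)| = |(0 13 16 5 14 10 11 9 4 8)| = 10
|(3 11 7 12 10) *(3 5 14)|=7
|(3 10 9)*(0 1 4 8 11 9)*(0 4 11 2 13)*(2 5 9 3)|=|(0 1 11 3 10 4 8 5 9 2 13)|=11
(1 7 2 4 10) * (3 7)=(1 3 7 2 4 10)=[0, 3, 4, 7, 10, 5, 6, 2, 8, 9, 1]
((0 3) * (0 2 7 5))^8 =(0 7 3 5 2)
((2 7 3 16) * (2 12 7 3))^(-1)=((2 3 16 12 7))^(-1)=(2 7 12 16 3)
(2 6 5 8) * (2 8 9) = [0, 1, 6, 3, 4, 9, 5, 7, 8, 2] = (2 6 5 9)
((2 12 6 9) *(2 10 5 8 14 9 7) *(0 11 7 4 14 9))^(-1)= (0 14 4 6 12 2 7 11)(5 10 9 8)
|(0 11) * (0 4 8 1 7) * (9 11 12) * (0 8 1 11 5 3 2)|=|(0 12 9 5 3 2)(1 7 8 11 4)|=30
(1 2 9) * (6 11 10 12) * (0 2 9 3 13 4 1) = (0 2 3 13 4 1 9)(6 11 10 12) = [2, 9, 3, 13, 1, 5, 11, 7, 8, 0, 12, 10, 6, 4]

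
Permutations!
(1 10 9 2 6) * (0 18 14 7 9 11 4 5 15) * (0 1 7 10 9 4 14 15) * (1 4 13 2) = (0 18 15 4 5)(1 9)(2 6 7 13)(10 11 14) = [18, 9, 6, 3, 5, 0, 7, 13, 8, 1, 11, 14, 12, 2, 10, 4, 16, 17, 15]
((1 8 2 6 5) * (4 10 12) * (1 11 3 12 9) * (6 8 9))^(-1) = (1 9)(2 8)(3 11 5 6 10 4 12)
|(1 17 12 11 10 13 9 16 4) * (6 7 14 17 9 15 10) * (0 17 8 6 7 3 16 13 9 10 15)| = |(0 17 12 11 7 14 8 6 3 16 4 1 10 9 13)| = 15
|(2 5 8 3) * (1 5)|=5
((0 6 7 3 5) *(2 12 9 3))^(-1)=(0 5 3 9 12 2 7 6)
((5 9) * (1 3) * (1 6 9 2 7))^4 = ((1 3 6 9 5 2 7))^4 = (1 5 3 2 6 7 9)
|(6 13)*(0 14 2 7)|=|(0 14 2 7)(6 13)|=4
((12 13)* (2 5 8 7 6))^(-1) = (2 6 7 8 5)(12 13)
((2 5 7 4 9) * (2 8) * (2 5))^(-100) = ((4 9 8 5 7))^(-100) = (9)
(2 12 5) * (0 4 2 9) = (0 4 2 12 5 9) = [4, 1, 12, 3, 2, 9, 6, 7, 8, 0, 10, 11, 5]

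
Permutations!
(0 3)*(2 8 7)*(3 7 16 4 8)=(0 7 2 3)(4 8 16)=[7, 1, 3, 0, 8, 5, 6, 2, 16, 9, 10, 11, 12, 13, 14, 15, 4]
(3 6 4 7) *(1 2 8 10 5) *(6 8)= (1 2 6 4 7 3 8 10 5)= [0, 2, 6, 8, 7, 1, 4, 3, 10, 9, 5]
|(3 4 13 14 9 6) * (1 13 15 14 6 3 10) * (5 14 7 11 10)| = 12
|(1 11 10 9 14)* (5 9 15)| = |(1 11 10 15 5 9 14)| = 7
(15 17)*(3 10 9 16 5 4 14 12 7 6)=(3 10 9 16 5 4 14 12 7 6)(15 17)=[0, 1, 2, 10, 14, 4, 3, 6, 8, 16, 9, 11, 7, 13, 12, 17, 5, 15]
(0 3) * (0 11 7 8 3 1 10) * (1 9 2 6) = (0 9 2 6 1 10)(3 11 7 8) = [9, 10, 6, 11, 4, 5, 1, 8, 3, 2, 0, 7]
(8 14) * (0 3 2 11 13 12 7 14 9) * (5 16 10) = [3, 1, 11, 2, 4, 16, 6, 14, 9, 0, 5, 13, 7, 12, 8, 15, 10] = (0 3 2 11 13 12 7 14 8 9)(5 16 10)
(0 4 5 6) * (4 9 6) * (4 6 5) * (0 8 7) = [9, 1, 2, 3, 4, 6, 8, 0, 7, 5] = (0 9 5 6 8 7)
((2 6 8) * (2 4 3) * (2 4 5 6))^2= (5 8 6)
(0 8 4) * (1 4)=(0 8 1 4)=[8, 4, 2, 3, 0, 5, 6, 7, 1]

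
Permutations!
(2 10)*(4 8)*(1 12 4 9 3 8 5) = (1 12 4 5)(2 10)(3 8 9) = [0, 12, 10, 8, 5, 1, 6, 7, 9, 3, 2, 11, 4]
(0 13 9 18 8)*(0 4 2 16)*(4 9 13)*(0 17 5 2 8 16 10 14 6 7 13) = [4, 1, 10, 3, 8, 2, 7, 13, 9, 18, 14, 11, 12, 0, 6, 15, 17, 5, 16] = (0 4 8 9 18 16 17 5 2 10 14 6 7 13)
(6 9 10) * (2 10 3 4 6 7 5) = (2 10 7 5)(3 4 6 9) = [0, 1, 10, 4, 6, 2, 9, 5, 8, 3, 7]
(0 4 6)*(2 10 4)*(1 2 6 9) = (0 6)(1 2 10 4 9) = [6, 2, 10, 3, 9, 5, 0, 7, 8, 1, 4]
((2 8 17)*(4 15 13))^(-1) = (2 17 8)(4 13 15)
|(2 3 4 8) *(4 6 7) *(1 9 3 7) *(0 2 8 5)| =|(0 2 7 4 5)(1 9 3 6)| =20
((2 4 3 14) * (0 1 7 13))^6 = ((0 1 7 13)(2 4 3 14))^6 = (0 7)(1 13)(2 3)(4 14)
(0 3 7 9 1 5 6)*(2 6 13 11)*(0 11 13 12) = [3, 5, 6, 7, 4, 12, 11, 9, 8, 1, 10, 2, 0, 13] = (13)(0 3 7 9 1 5 12)(2 6 11)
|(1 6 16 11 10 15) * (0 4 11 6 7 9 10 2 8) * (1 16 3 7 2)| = |(0 4 11 1 2 8)(3 7 9 10 15 16 6)| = 42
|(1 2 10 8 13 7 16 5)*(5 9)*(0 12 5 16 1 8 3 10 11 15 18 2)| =|(0 12 5 8 13 7 1)(2 11 15 18)(3 10)(9 16)| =28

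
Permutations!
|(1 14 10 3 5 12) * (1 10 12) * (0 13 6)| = 6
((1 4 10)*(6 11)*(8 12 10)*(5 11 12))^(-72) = ((1 4 8 5 11 6 12 10))^(-72) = (12)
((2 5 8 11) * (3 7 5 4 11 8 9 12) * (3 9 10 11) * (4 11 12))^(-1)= ((2 11)(3 7 5 10 12 9 4))^(-1)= (2 11)(3 4 9 12 10 5 7)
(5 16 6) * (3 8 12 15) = (3 8 12 15)(5 16 6) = [0, 1, 2, 8, 4, 16, 5, 7, 12, 9, 10, 11, 15, 13, 14, 3, 6]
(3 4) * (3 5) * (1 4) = (1 4 5 3) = [0, 4, 2, 1, 5, 3]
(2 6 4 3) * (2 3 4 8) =(2 6 8) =[0, 1, 6, 3, 4, 5, 8, 7, 2]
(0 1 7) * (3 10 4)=(0 1 7)(3 10 4)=[1, 7, 2, 10, 3, 5, 6, 0, 8, 9, 4]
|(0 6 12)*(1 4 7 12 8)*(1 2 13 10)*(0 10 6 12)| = 12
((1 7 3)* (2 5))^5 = ((1 7 3)(2 5))^5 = (1 3 7)(2 5)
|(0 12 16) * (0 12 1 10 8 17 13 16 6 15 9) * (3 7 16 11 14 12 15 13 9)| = |(0 1 10 8 17 9)(3 7 16 15)(6 13 11 14 12)| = 60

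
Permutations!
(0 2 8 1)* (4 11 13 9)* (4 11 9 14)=(0 2 8 1)(4 9 11 13 14)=[2, 0, 8, 3, 9, 5, 6, 7, 1, 11, 10, 13, 12, 14, 4]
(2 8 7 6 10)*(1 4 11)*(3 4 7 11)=(1 7 6 10 2 8 11)(3 4)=[0, 7, 8, 4, 3, 5, 10, 6, 11, 9, 2, 1]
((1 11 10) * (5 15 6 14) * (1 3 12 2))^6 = (5 6)(14 15) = ((1 11 10 3 12 2)(5 15 6 14))^6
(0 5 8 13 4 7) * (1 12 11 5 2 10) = (0 2 10 1 12 11 5 8 13 4 7) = [2, 12, 10, 3, 7, 8, 6, 0, 13, 9, 1, 5, 11, 4]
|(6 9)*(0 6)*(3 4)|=|(0 6 9)(3 4)|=6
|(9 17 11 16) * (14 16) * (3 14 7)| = |(3 14 16 9 17 11 7)| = 7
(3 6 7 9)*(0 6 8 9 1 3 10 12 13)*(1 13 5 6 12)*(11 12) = (0 11 12 5 6 7 13)(1 3 8 9 10) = [11, 3, 2, 8, 4, 6, 7, 13, 9, 10, 1, 12, 5, 0]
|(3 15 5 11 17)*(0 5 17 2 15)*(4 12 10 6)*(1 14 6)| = 42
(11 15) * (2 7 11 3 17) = [0, 1, 7, 17, 4, 5, 6, 11, 8, 9, 10, 15, 12, 13, 14, 3, 16, 2] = (2 7 11 15 3 17)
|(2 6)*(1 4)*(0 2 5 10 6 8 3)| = 12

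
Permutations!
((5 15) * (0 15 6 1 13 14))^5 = ((0 15 5 6 1 13 14))^5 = (0 13 6 15 14 1 5)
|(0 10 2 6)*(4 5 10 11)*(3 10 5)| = 7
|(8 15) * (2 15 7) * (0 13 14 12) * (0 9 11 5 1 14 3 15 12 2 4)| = |(0 13 3 15 8 7 4)(1 14 2 12 9 11 5)| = 7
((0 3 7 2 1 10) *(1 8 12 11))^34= (0 1 12 2 3 10 11 8 7)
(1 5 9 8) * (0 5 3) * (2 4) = [5, 3, 4, 0, 2, 9, 6, 7, 1, 8] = (0 5 9 8 1 3)(2 4)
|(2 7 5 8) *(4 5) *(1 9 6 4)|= 8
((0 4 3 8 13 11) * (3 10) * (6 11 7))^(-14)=(0 8 11 3 6 10 7 4 13)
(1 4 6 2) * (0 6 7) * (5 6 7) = (0 7)(1 4 5 6 2) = [7, 4, 1, 3, 5, 6, 2, 0]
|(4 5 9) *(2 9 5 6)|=4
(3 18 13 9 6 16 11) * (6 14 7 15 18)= [0, 1, 2, 6, 4, 5, 16, 15, 8, 14, 10, 3, 12, 9, 7, 18, 11, 17, 13]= (3 6 16 11)(7 15 18 13 9 14)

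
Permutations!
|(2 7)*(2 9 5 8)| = |(2 7 9 5 8)| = 5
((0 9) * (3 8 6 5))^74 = ((0 9)(3 8 6 5))^74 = (9)(3 6)(5 8)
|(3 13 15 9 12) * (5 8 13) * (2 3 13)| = 4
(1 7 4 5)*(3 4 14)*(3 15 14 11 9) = [0, 7, 2, 4, 5, 1, 6, 11, 8, 3, 10, 9, 12, 13, 15, 14] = (1 7 11 9 3 4 5)(14 15)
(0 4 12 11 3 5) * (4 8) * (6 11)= [8, 1, 2, 5, 12, 0, 11, 7, 4, 9, 10, 3, 6]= (0 8 4 12 6 11 3 5)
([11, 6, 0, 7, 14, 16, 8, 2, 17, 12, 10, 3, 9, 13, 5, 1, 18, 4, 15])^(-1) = [2, 15, 7, 11, 17, 14, 1, 3, 6, 12, 10, 0, 9, 13, 4, 18, 5, 8, 16]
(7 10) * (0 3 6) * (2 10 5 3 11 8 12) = [11, 1, 10, 6, 4, 3, 0, 5, 12, 9, 7, 8, 2] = (0 11 8 12 2 10 7 5 3 6)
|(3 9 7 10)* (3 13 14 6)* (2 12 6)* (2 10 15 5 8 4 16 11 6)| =|(2 12)(3 9 7 15 5 8 4 16 11 6)(10 13 14)| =30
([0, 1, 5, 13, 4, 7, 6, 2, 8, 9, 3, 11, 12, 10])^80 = [0, 1, 7, 10, 4, 2, 6, 5, 8, 9, 13, 11, 12, 3]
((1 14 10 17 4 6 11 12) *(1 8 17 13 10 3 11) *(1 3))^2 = (3 12 17 6 11 8 4)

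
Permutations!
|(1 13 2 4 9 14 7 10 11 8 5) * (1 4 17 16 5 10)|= 30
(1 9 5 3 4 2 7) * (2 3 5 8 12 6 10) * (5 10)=[0, 9, 7, 4, 3, 10, 5, 1, 12, 8, 2, 11, 6]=(1 9 8 12 6 5 10 2 7)(3 4)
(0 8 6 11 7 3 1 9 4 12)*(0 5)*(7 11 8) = (0 7 3 1 9 4 12 5)(6 8) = [7, 9, 2, 1, 12, 0, 8, 3, 6, 4, 10, 11, 5]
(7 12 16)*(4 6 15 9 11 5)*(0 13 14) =[13, 1, 2, 3, 6, 4, 15, 12, 8, 11, 10, 5, 16, 14, 0, 9, 7] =(0 13 14)(4 6 15 9 11 5)(7 12 16)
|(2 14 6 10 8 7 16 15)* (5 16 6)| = 20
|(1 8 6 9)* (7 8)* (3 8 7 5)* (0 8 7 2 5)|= |(0 8 6 9 1)(2 5 3 7)|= 20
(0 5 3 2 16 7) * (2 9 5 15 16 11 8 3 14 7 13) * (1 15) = (0 1 15 16 13 2 11 8 3 9 5 14 7) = [1, 15, 11, 9, 4, 14, 6, 0, 3, 5, 10, 8, 12, 2, 7, 16, 13]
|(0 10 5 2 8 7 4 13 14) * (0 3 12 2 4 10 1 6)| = |(0 1 6)(2 8 7 10 5 4 13 14 3 12)| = 30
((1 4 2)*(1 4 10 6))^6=((1 10 6)(2 4))^6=(10)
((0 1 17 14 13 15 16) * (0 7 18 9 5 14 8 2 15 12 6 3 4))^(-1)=(0 4 3 6 12 13 14 5 9 18 7 16 15 2 8 17 1)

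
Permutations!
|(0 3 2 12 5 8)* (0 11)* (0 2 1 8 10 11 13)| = 5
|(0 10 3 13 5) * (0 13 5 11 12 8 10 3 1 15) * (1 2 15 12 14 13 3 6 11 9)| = 12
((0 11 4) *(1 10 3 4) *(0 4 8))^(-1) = (0 8 3 10 1 11) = ((0 11 1 10 3 8))^(-1)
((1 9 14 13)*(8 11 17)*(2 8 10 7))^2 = (1 14)(2 11 10)(7 8 17)(9 13)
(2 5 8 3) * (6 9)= (2 5 8 3)(6 9)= [0, 1, 5, 2, 4, 8, 9, 7, 3, 6]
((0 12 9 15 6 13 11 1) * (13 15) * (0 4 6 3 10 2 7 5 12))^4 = (1 3 5 11 15 7 13 6 2 9 4 10 12)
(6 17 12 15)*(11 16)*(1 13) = (1 13)(6 17 12 15)(11 16) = [0, 13, 2, 3, 4, 5, 17, 7, 8, 9, 10, 16, 15, 1, 14, 6, 11, 12]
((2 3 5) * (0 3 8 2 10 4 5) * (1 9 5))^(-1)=(0 3)(1 4 10 5 9)(2 8)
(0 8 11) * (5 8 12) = (0 12 5 8 11) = [12, 1, 2, 3, 4, 8, 6, 7, 11, 9, 10, 0, 5]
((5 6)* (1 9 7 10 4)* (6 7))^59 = ((1 9 6 5 7 10 4))^59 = (1 5 4 6 10 9 7)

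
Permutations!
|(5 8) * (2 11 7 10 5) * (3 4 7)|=8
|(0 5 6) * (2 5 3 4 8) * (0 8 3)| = 4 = |(2 5 6 8)(3 4)|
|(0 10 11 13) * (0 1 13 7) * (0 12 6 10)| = 10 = |(1 13)(6 10 11 7 12)|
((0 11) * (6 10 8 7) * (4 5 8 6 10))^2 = (11)(4 8 10)(5 7 6)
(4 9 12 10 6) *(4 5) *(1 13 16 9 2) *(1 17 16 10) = (1 13 10 6 5 4 2 17 16 9 12) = [0, 13, 17, 3, 2, 4, 5, 7, 8, 12, 6, 11, 1, 10, 14, 15, 9, 16]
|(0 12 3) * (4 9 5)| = |(0 12 3)(4 9 5)| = 3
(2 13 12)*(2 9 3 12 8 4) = (2 13 8 4)(3 12 9) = [0, 1, 13, 12, 2, 5, 6, 7, 4, 3, 10, 11, 9, 8]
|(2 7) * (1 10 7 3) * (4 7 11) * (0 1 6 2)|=6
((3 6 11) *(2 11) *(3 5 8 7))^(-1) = (2 6 3 7 8 5 11)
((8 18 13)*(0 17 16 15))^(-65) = (0 15 16 17)(8 18 13)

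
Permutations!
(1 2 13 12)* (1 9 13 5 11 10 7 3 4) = (1 2 5 11 10 7 3 4)(9 13 12) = [0, 2, 5, 4, 1, 11, 6, 3, 8, 13, 7, 10, 9, 12]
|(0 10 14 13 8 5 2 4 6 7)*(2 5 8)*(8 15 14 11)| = 11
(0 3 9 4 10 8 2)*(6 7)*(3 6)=(0 6 7 3 9 4 10 8 2)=[6, 1, 0, 9, 10, 5, 7, 3, 2, 4, 8]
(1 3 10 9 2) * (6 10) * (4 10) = (1 3 6 4 10 9 2) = [0, 3, 1, 6, 10, 5, 4, 7, 8, 2, 9]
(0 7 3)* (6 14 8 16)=(0 7 3)(6 14 8 16)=[7, 1, 2, 0, 4, 5, 14, 3, 16, 9, 10, 11, 12, 13, 8, 15, 6]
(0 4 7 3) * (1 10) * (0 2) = (0 4 7 3 2)(1 10) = [4, 10, 0, 2, 7, 5, 6, 3, 8, 9, 1]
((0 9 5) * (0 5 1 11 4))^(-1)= (0 4 11 1 9)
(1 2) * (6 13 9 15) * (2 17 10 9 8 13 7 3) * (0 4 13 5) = (0 4 13 8 5)(1 17 10 9 15 6 7 3 2) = [4, 17, 1, 2, 13, 0, 7, 3, 5, 15, 9, 11, 12, 8, 14, 6, 16, 10]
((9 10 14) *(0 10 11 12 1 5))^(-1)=((0 10 14 9 11 12 1 5))^(-1)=(0 5 1 12 11 9 14 10)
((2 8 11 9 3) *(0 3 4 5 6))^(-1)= ((0 3 2 8 11 9 4 5 6))^(-1)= (0 6 5 4 9 11 8 2 3)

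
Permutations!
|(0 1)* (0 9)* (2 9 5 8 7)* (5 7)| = 10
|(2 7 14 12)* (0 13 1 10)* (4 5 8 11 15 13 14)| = |(0 14 12 2 7 4 5 8 11 15 13 1 10)| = 13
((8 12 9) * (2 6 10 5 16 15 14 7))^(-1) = (2 7 14 15 16 5 10 6)(8 9 12)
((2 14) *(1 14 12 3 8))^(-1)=((1 14 2 12 3 8))^(-1)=(1 8 3 12 2 14)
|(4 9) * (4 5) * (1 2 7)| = 3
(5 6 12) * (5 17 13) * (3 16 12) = (3 16 12 17 13 5 6) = [0, 1, 2, 16, 4, 6, 3, 7, 8, 9, 10, 11, 17, 5, 14, 15, 12, 13]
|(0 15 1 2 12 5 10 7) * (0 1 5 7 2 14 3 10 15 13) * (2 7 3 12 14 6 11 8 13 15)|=|(0 15 5 2 14 12 3 10 7 1 6 11 8 13)|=14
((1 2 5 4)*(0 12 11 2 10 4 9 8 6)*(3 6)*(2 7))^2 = (0 11 2 9 3)(1 4 10)(5 8 6 12 7)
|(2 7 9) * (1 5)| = |(1 5)(2 7 9)| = 6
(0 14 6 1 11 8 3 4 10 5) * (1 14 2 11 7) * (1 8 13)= (0 2 11 13 1 7 8 3 4 10 5)(6 14)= [2, 7, 11, 4, 10, 0, 14, 8, 3, 9, 5, 13, 12, 1, 6]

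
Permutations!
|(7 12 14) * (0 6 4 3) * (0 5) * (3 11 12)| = 9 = |(0 6 4 11 12 14 7 3 5)|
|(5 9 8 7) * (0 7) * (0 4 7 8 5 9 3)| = 7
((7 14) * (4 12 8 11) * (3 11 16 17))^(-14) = ((3 11 4 12 8 16 17)(7 14))^(-14) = (17)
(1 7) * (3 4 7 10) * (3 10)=(10)(1 3 4 7)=[0, 3, 2, 4, 7, 5, 6, 1, 8, 9, 10]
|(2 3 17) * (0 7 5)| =3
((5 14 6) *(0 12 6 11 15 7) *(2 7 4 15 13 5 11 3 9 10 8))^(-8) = (15)(0 5 8 6 3 7 13 10 12 14 2 11 9)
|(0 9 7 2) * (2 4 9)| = 6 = |(0 2)(4 9 7)|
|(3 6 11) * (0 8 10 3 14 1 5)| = 9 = |(0 8 10 3 6 11 14 1 5)|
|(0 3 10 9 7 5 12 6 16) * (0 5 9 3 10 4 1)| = 20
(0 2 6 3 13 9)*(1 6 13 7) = [2, 6, 13, 7, 4, 5, 3, 1, 8, 0, 10, 11, 12, 9] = (0 2 13 9)(1 6 3 7)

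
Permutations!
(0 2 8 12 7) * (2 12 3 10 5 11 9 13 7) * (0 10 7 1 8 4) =[12, 8, 4, 7, 0, 11, 6, 10, 3, 13, 5, 9, 2, 1] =(0 12 2 4)(1 8 3 7 10 5 11 9 13)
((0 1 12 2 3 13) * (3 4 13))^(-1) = (0 13 4 2 12 1)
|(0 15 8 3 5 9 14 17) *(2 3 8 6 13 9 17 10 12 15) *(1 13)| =|(0 2 3 5 17)(1 13 9 14 10 12 15 6)| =40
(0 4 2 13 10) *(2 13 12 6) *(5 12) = (0 4 13 10)(2 5 12 6) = [4, 1, 5, 3, 13, 12, 2, 7, 8, 9, 0, 11, 6, 10]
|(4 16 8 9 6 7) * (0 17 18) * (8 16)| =15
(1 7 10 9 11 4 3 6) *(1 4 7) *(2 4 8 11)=(2 4 3 6 8 11 7 10 9)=[0, 1, 4, 6, 3, 5, 8, 10, 11, 2, 9, 7]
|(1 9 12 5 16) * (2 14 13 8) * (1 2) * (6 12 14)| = |(1 9 14 13 8)(2 6 12 5 16)| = 5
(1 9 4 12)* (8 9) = (1 8 9 4 12) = [0, 8, 2, 3, 12, 5, 6, 7, 9, 4, 10, 11, 1]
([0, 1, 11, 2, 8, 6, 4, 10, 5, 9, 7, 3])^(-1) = [0, 1, 3, 11, 6, 8, 5, 10, 4, 9, 7, 2]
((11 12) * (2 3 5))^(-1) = (2 5 3)(11 12) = ((2 3 5)(11 12))^(-1)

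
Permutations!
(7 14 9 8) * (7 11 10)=(7 14 9 8 11 10)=[0, 1, 2, 3, 4, 5, 6, 14, 11, 8, 7, 10, 12, 13, 9]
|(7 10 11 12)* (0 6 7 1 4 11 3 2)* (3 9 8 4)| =12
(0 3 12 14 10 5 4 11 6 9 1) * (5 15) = (0 3 12 14 10 15 5 4 11 6 9 1) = [3, 0, 2, 12, 11, 4, 9, 7, 8, 1, 15, 6, 14, 13, 10, 5]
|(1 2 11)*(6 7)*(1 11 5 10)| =|(11)(1 2 5 10)(6 7)| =4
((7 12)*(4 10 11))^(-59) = ((4 10 11)(7 12))^(-59) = (4 10 11)(7 12)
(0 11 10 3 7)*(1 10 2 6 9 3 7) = (0 11 2 6 9 3 1 10 7) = [11, 10, 6, 1, 4, 5, 9, 0, 8, 3, 7, 2]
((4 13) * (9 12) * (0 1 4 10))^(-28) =(0 4 10 1 13)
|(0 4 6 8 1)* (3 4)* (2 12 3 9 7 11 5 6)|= 8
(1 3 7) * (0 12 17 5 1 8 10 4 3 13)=[12, 13, 2, 7, 3, 1, 6, 8, 10, 9, 4, 11, 17, 0, 14, 15, 16, 5]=(0 12 17 5 1 13)(3 7 8 10 4)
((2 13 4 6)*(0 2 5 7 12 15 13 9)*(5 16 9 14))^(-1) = ((0 2 14 5 7 12 15 13 4 6 16 9))^(-1) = (0 9 16 6 4 13 15 12 7 5 14 2)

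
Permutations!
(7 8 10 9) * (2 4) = [0, 1, 4, 3, 2, 5, 6, 8, 10, 7, 9] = (2 4)(7 8 10 9)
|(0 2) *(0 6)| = |(0 2 6)| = 3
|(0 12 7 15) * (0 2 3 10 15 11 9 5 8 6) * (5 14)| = |(0 12 7 11 9 14 5 8 6)(2 3 10 15)| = 36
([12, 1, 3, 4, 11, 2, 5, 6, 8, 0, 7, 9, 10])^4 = (0 6 4 12 5 11 10 2 9 7 3)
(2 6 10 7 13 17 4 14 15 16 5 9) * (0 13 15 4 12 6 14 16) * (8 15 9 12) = [13, 1, 14, 3, 16, 12, 10, 9, 15, 2, 7, 11, 6, 17, 4, 0, 5, 8] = (0 13 17 8 15)(2 14 4 16 5 12 6 10 7 9)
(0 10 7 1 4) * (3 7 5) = [10, 4, 2, 7, 0, 3, 6, 1, 8, 9, 5] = (0 10 5 3 7 1 4)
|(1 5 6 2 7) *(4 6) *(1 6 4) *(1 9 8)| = 12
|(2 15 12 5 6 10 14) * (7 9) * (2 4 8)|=|(2 15 12 5 6 10 14 4 8)(7 9)|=18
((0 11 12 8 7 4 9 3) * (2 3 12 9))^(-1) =((0 11 9 12 8 7 4 2 3))^(-1) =(0 3 2 4 7 8 12 9 11)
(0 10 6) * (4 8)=[10, 1, 2, 3, 8, 5, 0, 7, 4, 9, 6]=(0 10 6)(4 8)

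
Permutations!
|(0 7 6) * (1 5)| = |(0 7 6)(1 5)| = 6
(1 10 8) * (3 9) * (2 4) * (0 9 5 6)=[9, 10, 4, 5, 2, 6, 0, 7, 1, 3, 8]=(0 9 3 5 6)(1 10 8)(2 4)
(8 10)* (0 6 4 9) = (0 6 4 9)(8 10) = [6, 1, 2, 3, 9, 5, 4, 7, 10, 0, 8]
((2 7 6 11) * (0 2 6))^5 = ((0 2 7)(6 11))^5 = (0 7 2)(6 11)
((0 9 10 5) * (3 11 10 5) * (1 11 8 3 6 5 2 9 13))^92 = ((0 13 1 11 10 6 5)(2 9)(3 8))^92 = (0 13 1 11 10 6 5)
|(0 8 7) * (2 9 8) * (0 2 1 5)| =|(0 1 5)(2 9 8 7)| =12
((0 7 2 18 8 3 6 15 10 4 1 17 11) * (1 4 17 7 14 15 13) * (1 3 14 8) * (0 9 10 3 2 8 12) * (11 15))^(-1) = (0 12)(1 18 2 13 6 3 15 17 10 9 11 14 8 7) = ((0 12)(1 7 8 14 11 9 10 17 15 3 6 13 2 18))^(-1)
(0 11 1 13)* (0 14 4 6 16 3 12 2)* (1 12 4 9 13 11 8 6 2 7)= (0 8 6 16 3 4 2)(1 11 12 7)(9 13 14)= [8, 11, 0, 4, 2, 5, 16, 1, 6, 13, 10, 12, 7, 14, 9, 15, 3]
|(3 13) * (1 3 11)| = |(1 3 13 11)| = 4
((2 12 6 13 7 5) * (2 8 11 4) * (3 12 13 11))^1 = ((2 13 7 5 8 3 12 6 11 4))^1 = (2 13 7 5 8 3 12 6 11 4)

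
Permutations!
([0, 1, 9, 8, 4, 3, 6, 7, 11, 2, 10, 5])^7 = [0, 1, 9, 5, 4, 11, 6, 7, 3, 2, 10, 8]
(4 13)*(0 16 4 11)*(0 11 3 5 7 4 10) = [16, 1, 2, 5, 13, 7, 6, 4, 8, 9, 0, 11, 12, 3, 14, 15, 10] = (0 16 10)(3 5 7 4 13)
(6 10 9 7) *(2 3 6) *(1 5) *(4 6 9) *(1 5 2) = (1 2 3 9 7)(4 6 10) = [0, 2, 3, 9, 6, 5, 10, 1, 8, 7, 4]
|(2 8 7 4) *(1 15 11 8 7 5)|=15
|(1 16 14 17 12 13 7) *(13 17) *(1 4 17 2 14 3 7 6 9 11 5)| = 14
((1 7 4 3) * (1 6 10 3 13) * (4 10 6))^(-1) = (1 13 4 3 10 7) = ((1 7 10 3 4 13))^(-1)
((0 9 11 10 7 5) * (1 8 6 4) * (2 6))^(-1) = (0 5 7 10 11 9)(1 4 6 2 8)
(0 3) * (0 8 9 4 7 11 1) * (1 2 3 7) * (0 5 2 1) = (0 7 11 1 5 2 3 8 9 4) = [7, 5, 3, 8, 0, 2, 6, 11, 9, 4, 10, 1]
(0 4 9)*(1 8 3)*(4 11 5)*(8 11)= (0 8 3 1 11 5 4 9)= [8, 11, 2, 1, 9, 4, 6, 7, 3, 0, 10, 5]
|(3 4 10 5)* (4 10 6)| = 6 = |(3 10 5)(4 6)|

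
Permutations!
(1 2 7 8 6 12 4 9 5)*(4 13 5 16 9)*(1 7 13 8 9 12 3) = (1 2 13 5 7 9 16 12 8 6 3) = [0, 2, 13, 1, 4, 7, 3, 9, 6, 16, 10, 11, 8, 5, 14, 15, 12]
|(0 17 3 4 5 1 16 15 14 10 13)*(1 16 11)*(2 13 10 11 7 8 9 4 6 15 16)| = |(0 17 3 6 15 14 11 1 7 8 9 4 5 2 13)| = 15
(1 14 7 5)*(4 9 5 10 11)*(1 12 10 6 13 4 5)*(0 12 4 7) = (0 12 10 11 5 4 9 1 14)(6 13 7) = [12, 14, 2, 3, 9, 4, 13, 6, 8, 1, 11, 5, 10, 7, 0]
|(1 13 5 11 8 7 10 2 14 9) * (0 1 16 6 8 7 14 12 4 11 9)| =18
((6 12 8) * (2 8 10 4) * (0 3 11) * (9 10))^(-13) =(0 11 3)(2 8 6 12 9 10 4) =((0 3 11)(2 8 6 12 9 10 4))^(-13)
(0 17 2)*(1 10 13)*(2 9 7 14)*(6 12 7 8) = [17, 10, 0, 3, 4, 5, 12, 14, 6, 8, 13, 11, 7, 1, 2, 15, 16, 9] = (0 17 9 8 6 12 7 14 2)(1 10 13)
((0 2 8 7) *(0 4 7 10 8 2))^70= ((4 7)(8 10))^70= (10)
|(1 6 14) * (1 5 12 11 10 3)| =8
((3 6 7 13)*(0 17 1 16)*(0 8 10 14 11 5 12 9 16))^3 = ((0 17 1)(3 6 7 13)(5 12 9 16 8 10 14 11))^3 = (17)(3 13 7 6)(5 16 14 12 8 11 9 10)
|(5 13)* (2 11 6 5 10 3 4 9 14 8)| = 11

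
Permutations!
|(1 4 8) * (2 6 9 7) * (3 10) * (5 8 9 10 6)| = |(1 4 9 7 2 5 8)(3 6 10)| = 21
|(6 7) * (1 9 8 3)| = |(1 9 8 3)(6 7)| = 4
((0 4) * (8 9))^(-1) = (0 4)(8 9)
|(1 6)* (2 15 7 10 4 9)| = 6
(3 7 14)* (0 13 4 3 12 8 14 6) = (0 13 4 3 7 6)(8 14 12) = [13, 1, 2, 7, 3, 5, 0, 6, 14, 9, 10, 11, 8, 4, 12]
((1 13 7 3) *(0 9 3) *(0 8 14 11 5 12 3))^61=((0 9)(1 13 7 8 14 11 5 12 3))^61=(0 9)(1 12 11 8 13 3 5 14 7)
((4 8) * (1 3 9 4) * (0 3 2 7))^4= ((0 3 9 4 8 1 2 7))^4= (0 8)(1 3)(2 9)(4 7)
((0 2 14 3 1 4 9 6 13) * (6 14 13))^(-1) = (0 13 2)(1 3 14 9 4)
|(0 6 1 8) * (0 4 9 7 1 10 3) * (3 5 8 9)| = 21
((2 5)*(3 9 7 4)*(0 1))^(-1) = (0 1)(2 5)(3 4 7 9)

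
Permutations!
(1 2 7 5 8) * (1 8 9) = (1 2 7 5 9) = [0, 2, 7, 3, 4, 9, 6, 5, 8, 1]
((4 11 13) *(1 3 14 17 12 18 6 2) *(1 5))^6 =(1 6 17)(2 12 3)(5 18 14)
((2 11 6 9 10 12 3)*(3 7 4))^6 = ((2 11 6 9 10 12 7 4 3))^6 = (2 7 9)(3 12 6)(4 10 11)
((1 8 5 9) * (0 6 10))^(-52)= (0 10 6)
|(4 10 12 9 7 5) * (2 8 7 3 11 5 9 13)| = 11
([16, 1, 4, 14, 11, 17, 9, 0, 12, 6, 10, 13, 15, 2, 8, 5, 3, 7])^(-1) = [7, 1, 13, 16, 2, 15, 9, 17, 14, 6, 10, 4, 8, 11, 3, 12, 0, 5]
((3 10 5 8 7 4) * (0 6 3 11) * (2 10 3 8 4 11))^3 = (0 7 6 11 8)(2 4 5 10)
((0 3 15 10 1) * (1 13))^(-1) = ((0 3 15 10 13 1))^(-1) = (0 1 13 10 15 3)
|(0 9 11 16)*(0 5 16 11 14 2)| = 4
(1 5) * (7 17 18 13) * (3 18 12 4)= (1 5)(3 18 13 7 17 12 4)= [0, 5, 2, 18, 3, 1, 6, 17, 8, 9, 10, 11, 4, 7, 14, 15, 16, 12, 13]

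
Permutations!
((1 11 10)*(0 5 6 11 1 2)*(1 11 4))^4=((0 5 6 4 1 11 10 2))^4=(0 1)(2 4)(5 11)(6 10)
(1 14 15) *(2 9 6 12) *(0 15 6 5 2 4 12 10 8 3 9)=(0 15 1 14 6 10 8 3 9 5 2)(4 12)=[15, 14, 0, 9, 12, 2, 10, 7, 3, 5, 8, 11, 4, 13, 6, 1]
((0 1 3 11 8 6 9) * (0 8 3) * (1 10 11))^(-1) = ((0 10 11 3 1)(6 9 8))^(-1) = (0 1 3 11 10)(6 8 9)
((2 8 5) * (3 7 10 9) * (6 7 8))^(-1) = ((2 6 7 10 9 3 8 5))^(-1) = (2 5 8 3 9 10 7 6)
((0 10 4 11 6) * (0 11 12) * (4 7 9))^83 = (0 12 4 9 7 10)(6 11)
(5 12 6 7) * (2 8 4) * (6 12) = (12)(2 8 4)(5 6 7) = [0, 1, 8, 3, 2, 6, 7, 5, 4, 9, 10, 11, 12]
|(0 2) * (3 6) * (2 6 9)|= 5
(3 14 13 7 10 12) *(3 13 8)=[0, 1, 2, 14, 4, 5, 6, 10, 3, 9, 12, 11, 13, 7, 8]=(3 14 8)(7 10 12 13)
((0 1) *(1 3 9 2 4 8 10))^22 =(0 10 4 9)(1 8 2 3)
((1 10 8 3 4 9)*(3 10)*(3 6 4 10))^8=(3 8 10)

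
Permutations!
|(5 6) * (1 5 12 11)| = 5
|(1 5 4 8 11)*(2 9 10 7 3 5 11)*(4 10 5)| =|(1 11)(2 9 5 10 7 3 4 8)| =8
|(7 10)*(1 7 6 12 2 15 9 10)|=6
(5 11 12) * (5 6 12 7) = (5 11 7)(6 12) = [0, 1, 2, 3, 4, 11, 12, 5, 8, 9, 10, 7, 6]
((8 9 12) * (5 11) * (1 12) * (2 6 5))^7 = (1 9 8 12)(2 11 5 6)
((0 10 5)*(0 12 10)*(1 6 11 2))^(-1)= (1 2 11 6)(5 10 12)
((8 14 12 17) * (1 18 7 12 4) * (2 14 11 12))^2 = (1 7 14)(2 4 18)(8 12)(11 17) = ((1 18 7 2 14 4)(8 11 12 17))^2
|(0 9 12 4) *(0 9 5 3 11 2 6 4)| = 9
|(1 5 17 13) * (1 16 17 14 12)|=|(1 5 14 12)(13 16 17)|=12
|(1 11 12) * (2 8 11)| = |(1 2 8 11 12)| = 5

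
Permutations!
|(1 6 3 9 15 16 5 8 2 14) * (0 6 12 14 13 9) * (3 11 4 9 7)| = |(0 6 11 4 9 15 16 5 8 2 13 7 3)(1 12 14)| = 39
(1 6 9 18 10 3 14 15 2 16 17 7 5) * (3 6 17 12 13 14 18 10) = (1 17 7 5)(2 16 12 13 14 15)(3 18)(6 9 10) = [0, 17, 16, 18, 4, 1, 9, 5, 8, 10, 6, 11, 13, 14, 15, 2, 12, 7, 3]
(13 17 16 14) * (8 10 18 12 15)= (8 10 18 12 15)(13 17 16 14)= [0, 1, 2, 3, 4, 5, 6, 7, 10, 9, 18, 11, 15, 17, 13, 8, 14, 16, 12]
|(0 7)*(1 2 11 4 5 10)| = |(0 7)(1 2 11 4 5 10)| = 6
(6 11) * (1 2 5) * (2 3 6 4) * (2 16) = (1 3 6 11 4 16 2 5) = [0, 3, 5, 6, 16, 1, 11, 7, 8, 9, 10, 4, 12, 13, 14, 15, 2]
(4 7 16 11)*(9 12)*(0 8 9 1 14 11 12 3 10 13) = [8, 14, 2, 10, 7, 5, 6, 16, 9, 3, 13, 4, 1, 0, 11, 15, 12] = (0 8 9 3 10 13)(1 14 11 4 7 16 12)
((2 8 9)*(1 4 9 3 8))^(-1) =((1 4 9 2)(3 8))^(-1) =(1 2 9 4)(3 8)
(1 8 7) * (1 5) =(1 8 7 5) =[0, 8, 2, 3, 4, 1, 6, 5, 7]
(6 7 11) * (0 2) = (0 2)(6 7 11) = [2, 1, 0, 3, 4, 5, 7, 11, 8, 9, 10, 6]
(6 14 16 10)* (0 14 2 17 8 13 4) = (0 14 16 10 6 2 17 8 13 4) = [14, 1, 17, 3, 0, 5, 2, 7, 13, 9, 6, 11, 12, 4, 16, 15, 10, 8]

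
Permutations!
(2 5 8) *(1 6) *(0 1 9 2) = (0 1 6 9 2 5 8) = [1, 6, 5, 3, 4, 8, 9, 7, 0, 2]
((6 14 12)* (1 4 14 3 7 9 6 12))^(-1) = (1 14 4)(3 6 9 7)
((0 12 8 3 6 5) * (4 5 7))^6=(0 4 6 8)(3 12 5 7)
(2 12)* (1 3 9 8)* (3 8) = (1 8)(2 12)(3 9) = [0, 8, 12, 9, 4, 5, 6, 7, 1, 3, 10, 11, 2]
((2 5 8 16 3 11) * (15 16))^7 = (16)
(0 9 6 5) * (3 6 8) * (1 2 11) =(0 9 8 3 6 5)(1 2 11) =[9, 2, 11, 6, 4, 0, 5, 7, 3, 8, 10, 1]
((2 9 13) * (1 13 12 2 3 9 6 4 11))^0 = (13)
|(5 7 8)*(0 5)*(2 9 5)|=6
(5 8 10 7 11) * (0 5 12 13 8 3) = (0 5 3)(7 11 12 13 8 10) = [5, 1, 2, 0, 4, 3, 6, 11, 10, 9, 7, 12, 13, 8]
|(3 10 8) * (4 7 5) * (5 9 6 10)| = 8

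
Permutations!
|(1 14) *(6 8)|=|(1 14)(6 8)|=2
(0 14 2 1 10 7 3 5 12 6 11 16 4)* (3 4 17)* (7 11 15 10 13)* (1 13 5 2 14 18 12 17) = [18, 5, 13, 2, 0, 17, 15, 4, 8, 9, 11, 16, 6, 7, 14, 10, 1, 3, 12] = (0 18 12 6 15 10 11 16 1 5 17 3 2 13 7 4)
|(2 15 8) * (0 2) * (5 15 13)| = 6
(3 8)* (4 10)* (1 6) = (1 6)(3 8)(4 10) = [0, 6, 2, 8, 10, 5, 1, 7, 3, 9, 4]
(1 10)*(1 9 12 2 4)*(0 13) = (0 13)(1 10 9 12 2 4) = [13, 10, 4, 3, 1, 5, 6, 7, 8, 12, 9, 11, 2, 0]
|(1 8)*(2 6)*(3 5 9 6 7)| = |(1 8)(2 7 3 5 9 6)| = 6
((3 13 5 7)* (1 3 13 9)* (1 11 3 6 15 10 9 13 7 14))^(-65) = ((1 6 15 10 9 11 3 13 5 14))^(-65) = (1 11)(3 6)(5 10)(9 14)(13 15)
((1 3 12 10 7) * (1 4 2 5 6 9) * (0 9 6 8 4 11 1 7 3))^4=(0 1 11 7 9)(3 12 10)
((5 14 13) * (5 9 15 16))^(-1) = (5 16 15 9 13 14)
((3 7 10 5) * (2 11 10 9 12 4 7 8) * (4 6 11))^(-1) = ((2 4 7 9 12 6 11 10 5 3 8))^(-1) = (2 8 3 5 10 11 6 12 9 7 4)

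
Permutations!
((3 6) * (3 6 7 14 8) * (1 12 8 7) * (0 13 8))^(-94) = (14)(0 8 1)(3 12 13)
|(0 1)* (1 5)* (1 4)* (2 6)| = |(0 5 4 1)(2 6)| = 4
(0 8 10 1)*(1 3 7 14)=[8, 0, 2, 7, 4, 5, 6, 14, 10, 9, 3, 11, 12, 13, 1]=(0 8 10 3 7 14 1)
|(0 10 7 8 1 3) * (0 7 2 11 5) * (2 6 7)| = 10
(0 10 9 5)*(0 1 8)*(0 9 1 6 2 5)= (0 10 1 8 9)(2 5 6)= [10, 8, 5, 3, 4, 6, 2, 7, 9, 0, 1]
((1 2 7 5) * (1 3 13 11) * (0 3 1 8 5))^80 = ((0 3 13 11 8 5 1 2 7))^80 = (0 7 2 1 5 8 11 13 3)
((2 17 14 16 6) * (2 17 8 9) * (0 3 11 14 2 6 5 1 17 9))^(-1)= ((0 3 11 14 16 5 1 17 2 8)(6 9))^(-1)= (0 8 2 17 1 5 16 14 11 3)(6 9)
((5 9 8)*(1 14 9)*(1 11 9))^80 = (14)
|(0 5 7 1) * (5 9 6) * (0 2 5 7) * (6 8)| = |(0 9 8 6 7 1 2 5)| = 8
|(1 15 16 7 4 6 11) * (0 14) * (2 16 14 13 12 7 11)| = 12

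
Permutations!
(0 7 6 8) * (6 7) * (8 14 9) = [6, 1, 2, 3, 4, 5, 14, 7, 0, 8, 10, 11, 12, 13, 9] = (0 6 14 9 8)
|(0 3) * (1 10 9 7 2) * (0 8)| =15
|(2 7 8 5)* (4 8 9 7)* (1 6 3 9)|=|(1 6 3 9 7)(2 4 8 5)|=20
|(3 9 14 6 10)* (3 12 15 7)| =8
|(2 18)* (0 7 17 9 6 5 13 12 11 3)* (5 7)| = 12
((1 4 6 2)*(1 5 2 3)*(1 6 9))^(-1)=(1 9 4)(2 5)(3 6)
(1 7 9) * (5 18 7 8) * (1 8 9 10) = (1 9 8 5 18 7 10) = [0, 9, 2, 3, 4, 18, 6, 10, 5, 8, 1, 11, 12, 13, 14, 15, 16, 17, 7]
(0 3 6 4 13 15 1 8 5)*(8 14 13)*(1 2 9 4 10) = (0 3 6 10 1 14 13 15 2 9 4 8 5) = [3, 14, 9, 6, 8, 0, 10, 7, 5, 4, 1, 11, 12, 15, 13, 2]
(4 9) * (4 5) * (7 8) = (4 9 5)(7 8) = [0, 1, 2, 3, 9, 4, 6, 8, 7, 5]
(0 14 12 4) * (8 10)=(0 14 12 4)(8 10)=[14, 1, 2, 3, 0, 5, 6, 7, 10, 9, 8, 11, 4, 13, 12]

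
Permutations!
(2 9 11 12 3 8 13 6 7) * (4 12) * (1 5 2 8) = (1 5 2 9 11 4 12 3)(6 7 8 13) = [0, 5, 9, 1, 12, 2, 7, 8, 13, 11, 10, 4, 3, 6]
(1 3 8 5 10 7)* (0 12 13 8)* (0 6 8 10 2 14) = [12, 3, 14, 6, 4, 2, 8, 1, 5, 9, 7, 11, 13, 10, 0] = (0 12 13 10 7 1 3 6 8 5 2 14)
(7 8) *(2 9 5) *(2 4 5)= (2 9)(4 5)(7 8)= [0, 1, 9, 3, 5, 4, 6, 8, 7, 2]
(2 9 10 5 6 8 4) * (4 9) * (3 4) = (2 3 4)(5 6 8 9 10) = [0, 1, 3, 4, 2, 6, 8, 7, 9, 10, 5]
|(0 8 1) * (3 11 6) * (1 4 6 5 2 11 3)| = 15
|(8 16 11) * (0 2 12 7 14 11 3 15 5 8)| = |(0 2 12 7 14 11)(3 15 5 8 16)| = 30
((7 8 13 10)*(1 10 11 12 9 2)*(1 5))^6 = ((1 10 7 8 13 11 12 9 2 5))^6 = (1 12 7 2 13)(5 11 10 9 8)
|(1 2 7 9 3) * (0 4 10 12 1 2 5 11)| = 28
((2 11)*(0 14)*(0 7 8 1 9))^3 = ((0 14 7 8 1 9)(2 11))^3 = (0 8)(1 14)(2 11)(7 9)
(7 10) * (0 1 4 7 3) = (0 1 4 7 10 3) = [1, 4, 2, 0, 7, 5, 6, 10, 8, 9, 3]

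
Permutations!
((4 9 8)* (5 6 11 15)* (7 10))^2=((4 9 8)(5 6 11 15)(7 10))^2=(4 8 9)(5 11)(6 15)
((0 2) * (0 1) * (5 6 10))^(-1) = ((0 2 1)(5 6 10))^(-1) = (0 1 2)(5 10 6)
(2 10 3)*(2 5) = [0, 1, 10, 5, 4, 2, 6, 7, 8, 9, 3] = (2 10 3 5)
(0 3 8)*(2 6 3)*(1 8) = (0 2 6 3 1 8) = [2, 8, 6, 1, 4, 5, 3, 7, 0]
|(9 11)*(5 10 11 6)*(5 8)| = |(5 10 11 9 6 8)| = 6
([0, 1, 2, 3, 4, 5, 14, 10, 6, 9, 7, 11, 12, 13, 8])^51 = (14)(7 10)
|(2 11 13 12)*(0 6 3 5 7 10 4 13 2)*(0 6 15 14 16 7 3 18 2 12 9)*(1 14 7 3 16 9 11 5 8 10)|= |(0 15 7 1 14 9)(2 5 16 3 8 10 4 13 11 12 6 18)|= 12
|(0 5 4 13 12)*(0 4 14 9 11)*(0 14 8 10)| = |(0 5 8 10)(4 13 12)(9 11 14)| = 12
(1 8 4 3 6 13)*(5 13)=(1 8 4 3 6 5 13)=[0, 8, 2, 6, 3, 13, 5, 7, 4, 9, 10, 11, 12, 1]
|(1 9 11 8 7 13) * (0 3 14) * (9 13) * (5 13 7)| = |(0 3 14)(1 7 9 11 8 5 13)| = 21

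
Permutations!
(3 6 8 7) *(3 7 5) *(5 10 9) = (3 6 8 10 9 5) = [0, 1, 2, 6, 4, 3, 8, 7, 10, 5, 9]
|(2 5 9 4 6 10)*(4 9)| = 5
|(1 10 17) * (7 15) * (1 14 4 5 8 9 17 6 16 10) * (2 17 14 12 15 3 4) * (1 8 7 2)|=12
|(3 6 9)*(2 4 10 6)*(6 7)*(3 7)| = |(2 4 10 3)(6 9 7)| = 12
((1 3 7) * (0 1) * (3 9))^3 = (0 3 1 7 9)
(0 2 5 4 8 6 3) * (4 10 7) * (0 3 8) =(0 2 5 10 7 4)(6 8) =[2, 1, 5, 3, 0, 10, 8, 4, 6, 9, 7]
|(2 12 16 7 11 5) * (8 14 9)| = 6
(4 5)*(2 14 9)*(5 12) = (2 14 9)(4 12 5) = [0, 1, 14, 3, 12, 4, 6, 7, 8, 2, 10, 11, 5, 13, 9]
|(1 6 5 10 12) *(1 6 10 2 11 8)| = 8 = |(1 10 12 6 5 2 11 8)|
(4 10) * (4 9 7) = (4 10 9 7) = [0, 1, 2, 3, 10, 5, 6, 4, 8, 7, 9]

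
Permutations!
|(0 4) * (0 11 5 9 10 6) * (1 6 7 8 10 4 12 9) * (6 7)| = |(0 12 9 4 11 5 1 7 8 10 6)| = 11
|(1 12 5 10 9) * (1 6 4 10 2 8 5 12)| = |(12)(2 8 5)(4 10 9 6)| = 12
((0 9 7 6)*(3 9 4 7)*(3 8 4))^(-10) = ((0 3 9 8 4 7 6))^(-10) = (0 4 3 7 9 6 8)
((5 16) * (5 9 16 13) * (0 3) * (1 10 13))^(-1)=((0 3)(1 10 13 5)(9 16))^(-1)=(0 3)(1 5 13 10)(9 16)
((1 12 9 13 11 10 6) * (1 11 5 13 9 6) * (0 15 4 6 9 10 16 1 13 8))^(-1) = ((0 15 4 6 11 16 1 12 9 10 13 5 8))^(-1) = (0 8 5 13 10 9 12 1 16 11 6 4 15)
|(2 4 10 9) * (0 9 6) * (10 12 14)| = |(0 9 2 4 12 14 10 6)| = 8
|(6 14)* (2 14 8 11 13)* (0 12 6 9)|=9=|(0 12 6 8 11 13 2 14 9)|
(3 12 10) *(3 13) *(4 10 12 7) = (3 7 4 10 13) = [0, 1, 2, 7, 10, 5, 6, 4, 8, 9, 13, 11, 12, 3]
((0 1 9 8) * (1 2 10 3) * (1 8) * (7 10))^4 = (0 3 7)(2 8 10)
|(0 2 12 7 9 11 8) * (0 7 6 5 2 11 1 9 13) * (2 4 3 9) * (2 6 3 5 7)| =22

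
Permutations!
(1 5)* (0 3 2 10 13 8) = (0 3 2 10 13 8)(1 5) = [3, 5, 10, 2, 4, 1, 6, 7, 0, 9, 13, 11, 12, 8]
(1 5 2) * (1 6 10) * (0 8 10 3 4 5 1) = (0 8 10)(2 6 3 4 5) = [8, 1, 6, 4, 5, 2, 3, 7, 10, 9, 0]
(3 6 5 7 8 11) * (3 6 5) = (3 5 7 8 11 6) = [0, 1, 2, 5, 4, 7, 3, 8, 11, 9, 10, 6]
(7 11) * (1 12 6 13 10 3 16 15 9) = (1 12 6 13 10 3 16 15 9)(7 11) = [0, 12, 2, 16, 4, 5, 13, 11, 8, 1, 3, 7, 6, 10, 14, 9, 15]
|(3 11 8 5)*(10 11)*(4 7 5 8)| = 6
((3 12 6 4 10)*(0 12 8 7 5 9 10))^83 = ((0 12 6 4)(3 8 7 5 9 10))^83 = (0 4 6 12)(3 10 9 5 7 8)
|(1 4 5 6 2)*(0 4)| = 6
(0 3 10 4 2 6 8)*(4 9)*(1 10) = (0 3 1 10 9 4 2 6 8) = [3, 10, 6, 1, 2, 5, 8, 7, 0, 4, 9]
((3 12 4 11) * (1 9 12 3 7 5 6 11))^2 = ((1 9 12 4)(5 6 11 7))^2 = (1 12)(4 9)(5 11)(6 7)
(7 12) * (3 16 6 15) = [0, 1, 2, 16, 4, 5, 15, 12, 8, 9, 10, 11, 7, 13, 14, 3, 6] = (3 16 6 15)(7 12)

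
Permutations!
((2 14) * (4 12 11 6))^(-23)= (2 14)(4 12 11 6)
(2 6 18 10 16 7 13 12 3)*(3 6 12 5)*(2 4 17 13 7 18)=[0, 1, 12, 4, 17, 3, 2, 7, 8, 9, 16, 11, 6, 5, 14, 15, 18, 13, 10]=(2 12 6)(3 4 17 13 5)(10 16 18)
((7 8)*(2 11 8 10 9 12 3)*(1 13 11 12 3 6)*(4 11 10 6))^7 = ((1 13 10 9 3 2 12 4 11 8 7 6))^7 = (1 4 10 8 3 6 12 13 11 9 7 2)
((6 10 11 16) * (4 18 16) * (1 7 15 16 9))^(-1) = ((1 7 15 16 6 10 11 4 18 9))^(-1) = (1 9 18 4 11 10 6 16 15 7)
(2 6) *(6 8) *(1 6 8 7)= (8)(1 6 2 7)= [0, 6, 7, 3, 4, 5, 2, 1, 8]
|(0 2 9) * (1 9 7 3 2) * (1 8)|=12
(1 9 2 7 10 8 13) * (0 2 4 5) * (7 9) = [2, 7, 9, 3, 5, 0, 6, 10, 13, 4, 8, 11, 12, 1] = (0 2 9 4 5)(1 7 10 8 13)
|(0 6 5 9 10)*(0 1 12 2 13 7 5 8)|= |(0 6 8)(1 12 2 13 7 5 9 10)|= 24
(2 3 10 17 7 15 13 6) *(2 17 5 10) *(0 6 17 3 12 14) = (0 6 3 2 12 14)(5 10)(7 15 13 17) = [6, 1, 12, 2, 4, 10, 3, 15, 8, 9, 5, 11, 14, 17, 0, 13, 16, 7]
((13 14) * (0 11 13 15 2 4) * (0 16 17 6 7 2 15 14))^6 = (17) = ((0 11 13)(2 4 16 17 6 7))^6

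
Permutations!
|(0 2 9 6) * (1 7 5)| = 12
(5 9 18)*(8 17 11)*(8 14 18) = (5 9 8 17 11 14 18) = [0, 1, 2, 3, 4, 9, 6, 7, 17, 8, 10, 14, 12, 13, 18, 15, 16, 11, 5]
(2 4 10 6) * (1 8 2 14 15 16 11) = (1 8 2 4 10 6 14 15 16 11) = [0, 8, 4, 3, 10, 5, 14, 7, 2, 9, 6, 1, 12, 13, 15, 16, 11]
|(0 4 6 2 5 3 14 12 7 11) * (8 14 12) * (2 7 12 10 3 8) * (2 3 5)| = |(0 4 6 7 11)(3 10 5 8 14)| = 5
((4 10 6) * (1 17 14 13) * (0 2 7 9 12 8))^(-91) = ((0 2 7 9 12 8)(1 17 14 13)(4 10 6))^(-91) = (0 8 12 9 7 2)(1 17 14 13)(4 6 10)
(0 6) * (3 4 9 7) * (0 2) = (0 6 2)(3 4 9 7) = [6, 1, 0, 4, 9, 5, 2, 3, 8, 7]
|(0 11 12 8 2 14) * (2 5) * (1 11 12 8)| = 8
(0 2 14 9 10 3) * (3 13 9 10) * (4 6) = (0 2 14 10 13 9 3)(4 6) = [2, 1, 14, 0, 6, 5, 4, 7, 8, 3, 13, 11, 12, 9, 10]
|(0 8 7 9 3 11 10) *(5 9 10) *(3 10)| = |(0 8 7 3 11 5 9 10)| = 8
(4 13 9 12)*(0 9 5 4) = (0 9 12)(4 13 5) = [9, 1, 2, 3, 13, 4, 6, 7, 8, 12, 10, 11, 0, 5]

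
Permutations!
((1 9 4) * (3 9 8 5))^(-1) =((1 8 5 3 9 4))^(-1) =(1 4 9 3 5 8)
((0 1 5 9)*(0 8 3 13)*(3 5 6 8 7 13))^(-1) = ((0 1 6 8 5 9 7 13))^(-1) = (0 13 7 9 5 8 6 1)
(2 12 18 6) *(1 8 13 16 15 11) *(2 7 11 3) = (1 8 13 16 15 3 2 12 18 6 7 11) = [0, 8, 12, 2, 4, 5, 7, 11, 13, 9, 10, 1, 18, 16, 14, 3, 15, 17, 6]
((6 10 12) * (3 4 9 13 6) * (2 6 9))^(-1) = (2 4 3 12 10 6)(9 13) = ((2 6 10 12 3 4)(9 13))^(-1)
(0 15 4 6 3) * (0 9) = (0 15 4 6 3 9) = [15, 1, 2, 9, 6, 5, 3, 7, 8, 0, 10, 11, 12, 13, 14, 4]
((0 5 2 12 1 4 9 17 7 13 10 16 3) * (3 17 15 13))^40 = ((0 5 2 12 1 4 9 15 13 10 16 17 7 3))^40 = (0 7 16 13 9 1 2)(3 17 10 15 4 12 5)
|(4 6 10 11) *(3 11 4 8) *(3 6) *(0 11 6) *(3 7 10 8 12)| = |(0 11 12 3 6 8)(4 7 10)| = 6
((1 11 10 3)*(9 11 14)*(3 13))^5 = ((1 14 9 11 10 13 3))^5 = (1 13 11 14 3 10 9)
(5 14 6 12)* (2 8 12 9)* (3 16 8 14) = (2 14 6 9)(3 16 8 12 5) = [0, 1, 14, 16, 4, 3, 9, 7, 12, 2, 10, 11, 5, 13, 6, 15, 8]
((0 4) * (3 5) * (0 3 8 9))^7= (0 4 3 5 8 9)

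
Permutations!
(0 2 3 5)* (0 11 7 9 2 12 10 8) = (0 12 10 8)(2 3 5 11 7 9) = [12, 1, 3, 5, 4, 11, 6, 9, 0, 2, 8, 7, 10]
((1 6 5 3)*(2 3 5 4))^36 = (1 6 4 2 3)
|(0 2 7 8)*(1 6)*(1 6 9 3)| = 12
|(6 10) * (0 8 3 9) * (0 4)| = 10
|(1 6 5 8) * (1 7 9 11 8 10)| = |(1 6 5 10)(7 9 11 8)| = 4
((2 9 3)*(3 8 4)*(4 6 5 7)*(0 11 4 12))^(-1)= ((0 11 4 3 2 9 8 6 5 7 12))^(-1)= (0 12 7 5 6 8 9 2 3 4 11)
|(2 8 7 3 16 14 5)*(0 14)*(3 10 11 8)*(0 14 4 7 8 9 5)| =11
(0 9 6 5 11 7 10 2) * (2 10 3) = (0 9 6 5 11 7 3 2) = [9, 1, 0, 2, 4, 11, 5, 3, 8, 6, 10, 7]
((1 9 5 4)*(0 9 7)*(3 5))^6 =(0 7 1 4 5 3 9)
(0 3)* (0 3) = [0, 1, 2, 3] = (3)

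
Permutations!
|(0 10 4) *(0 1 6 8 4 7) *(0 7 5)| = 12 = |(0 10 5)(1 6 8 4)|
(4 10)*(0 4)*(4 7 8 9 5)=(0 7 8 9 5 4 10)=[7, 1, 2, 3, 10, 4, 6, 8, 9, 5, 0]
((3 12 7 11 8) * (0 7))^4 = (0 3 11)(7 12 8)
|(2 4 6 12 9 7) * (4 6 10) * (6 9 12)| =|(12)(2 9 7)(4 10)| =6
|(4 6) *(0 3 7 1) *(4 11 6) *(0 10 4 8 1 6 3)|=4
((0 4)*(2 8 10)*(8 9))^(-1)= ((0 4)(2 9 8 10))^(-1)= (0 4)(2 10 8 9)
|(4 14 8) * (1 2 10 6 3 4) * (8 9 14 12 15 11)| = 10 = |(1 2 10 6 3 4 12 15 11 8)(9 14)|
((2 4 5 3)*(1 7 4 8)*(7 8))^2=((1 8)(2 7 4 5 3))^2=(8)(2 4 3 7 5)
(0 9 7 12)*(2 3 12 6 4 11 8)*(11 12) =[9, 1, 3, 11, 12, 5, 4, 6, 2, 7, 10, 8, 0] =(0 9 7 6 4 12)(2 3 11 8)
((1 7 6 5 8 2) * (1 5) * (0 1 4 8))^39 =((0 1 7 6 4 8 2 5))^39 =(0 5 2 8 4 6 7 1)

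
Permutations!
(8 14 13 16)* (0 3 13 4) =(0 3 13 16 8 14 4) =[3, 1, 2, 13, 0, 5, 6, 7, 14, 9, 10, 11, 12, 16, 4, 15, 8]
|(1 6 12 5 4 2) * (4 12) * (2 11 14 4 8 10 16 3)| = 42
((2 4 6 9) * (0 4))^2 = ((0 4 6 9 2))^2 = (0 6 2 4 9)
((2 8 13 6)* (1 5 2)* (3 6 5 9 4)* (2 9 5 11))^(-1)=(1 6 3 4 9 5)(2 11 13 8)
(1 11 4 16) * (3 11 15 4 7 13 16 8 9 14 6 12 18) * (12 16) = [0, 15, 2, 11, 8, 5, 16, 13, 9, 14, 10, 7, 18, 12, 6, 4, 1, 17, 3] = (1 15 4 8 9 14 6 16)(3 11 7 13 12 18)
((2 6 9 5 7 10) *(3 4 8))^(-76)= (2 9 7)(3 8 4)(5 10 6)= ((2 6 9 5 7 10)(3 4 8))^(-76)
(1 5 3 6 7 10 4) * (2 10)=(1 5 3 6 7 2 10 4)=[0, 5, 10, 6, 1, 3, 7, 2, 8, 9, 4]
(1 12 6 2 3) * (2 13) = (1 12 6 13 2 3) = [0, 12, 3, 1, 4, 5, 13, 7, 8, 9, 10, 11, 6, 2]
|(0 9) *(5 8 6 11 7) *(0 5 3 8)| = 15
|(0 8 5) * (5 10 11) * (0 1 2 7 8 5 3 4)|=10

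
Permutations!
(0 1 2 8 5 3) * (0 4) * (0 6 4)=(0 1 2 8 5 3)(4 6)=[1, 2, 8, 0, 6, 3, 4, 7, 5]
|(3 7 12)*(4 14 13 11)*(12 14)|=7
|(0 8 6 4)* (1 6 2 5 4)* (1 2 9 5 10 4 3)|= |(0 8 9 5 3 1 6 2 10 4)|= 10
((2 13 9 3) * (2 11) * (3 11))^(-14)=(2 9)(11 13)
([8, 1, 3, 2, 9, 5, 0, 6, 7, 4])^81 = [8, 1, 3, 2, 9, 5, 0, 6, 7, 4]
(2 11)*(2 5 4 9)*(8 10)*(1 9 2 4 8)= [0, 9, 11, 3, 2, 8, 6, 7, 10, 4, 1, 5]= (1 9 4 2 11 5 8 10)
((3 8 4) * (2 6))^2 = ((2 6)(3 8 4))^2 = (3 4 8)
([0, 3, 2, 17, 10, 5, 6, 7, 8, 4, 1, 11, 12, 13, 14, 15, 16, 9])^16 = (1 4 17)(3 10 9)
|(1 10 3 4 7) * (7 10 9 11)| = |(1 9 11 7)(3 4 10)| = 12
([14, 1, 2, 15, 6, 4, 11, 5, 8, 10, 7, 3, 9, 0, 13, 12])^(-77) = (0 14 13)(3 9 5 11 12 7 6 15 10 4)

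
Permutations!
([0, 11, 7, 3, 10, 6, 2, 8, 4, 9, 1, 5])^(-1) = [0, 10, 6, 3, 8, 11, 5, 2, 7, 9, 4, 1]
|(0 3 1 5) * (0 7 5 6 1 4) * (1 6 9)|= 6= |(0 3 4)(1 9)(5 7)|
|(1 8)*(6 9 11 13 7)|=10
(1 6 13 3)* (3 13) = (13)(1 6 3) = [0, 6, 2, 1, 4, 5, 3, 7, 8, 9, 10, 11, 12, 13]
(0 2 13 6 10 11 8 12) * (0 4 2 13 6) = (0 13)(2 6 10 11 8 12 4) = [13, 1, 6, 3, 2, 5, 10, 7, 12, 9, 11, 8, 4, 0]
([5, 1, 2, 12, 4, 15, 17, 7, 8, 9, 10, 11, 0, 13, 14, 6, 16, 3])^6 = (0 12 3 17 6 15 5)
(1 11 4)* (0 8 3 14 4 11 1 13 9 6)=(0 8 3 14 4 13 9 6)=[8, 1, 2, 14, 13, 5, 0, 7, 3, 6, 10, 11, 12, 9, 4]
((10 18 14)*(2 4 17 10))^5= (2 14 18 10 17 4)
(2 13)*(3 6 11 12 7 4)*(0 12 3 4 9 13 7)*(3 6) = (0 12)(2 7 9 13)(6 11) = [12, 1, 7, 3, 4, 5, 11, 9, 8, 13, 10, 6, 0, 2]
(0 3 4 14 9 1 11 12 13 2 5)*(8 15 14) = (0 3 4 8 15 14 9 1 11 12 13 2 5) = [3, 11, 5, 4, 8, 0, 6, 7, 15, 1, 10, 12, 13, 2, 9, 14]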